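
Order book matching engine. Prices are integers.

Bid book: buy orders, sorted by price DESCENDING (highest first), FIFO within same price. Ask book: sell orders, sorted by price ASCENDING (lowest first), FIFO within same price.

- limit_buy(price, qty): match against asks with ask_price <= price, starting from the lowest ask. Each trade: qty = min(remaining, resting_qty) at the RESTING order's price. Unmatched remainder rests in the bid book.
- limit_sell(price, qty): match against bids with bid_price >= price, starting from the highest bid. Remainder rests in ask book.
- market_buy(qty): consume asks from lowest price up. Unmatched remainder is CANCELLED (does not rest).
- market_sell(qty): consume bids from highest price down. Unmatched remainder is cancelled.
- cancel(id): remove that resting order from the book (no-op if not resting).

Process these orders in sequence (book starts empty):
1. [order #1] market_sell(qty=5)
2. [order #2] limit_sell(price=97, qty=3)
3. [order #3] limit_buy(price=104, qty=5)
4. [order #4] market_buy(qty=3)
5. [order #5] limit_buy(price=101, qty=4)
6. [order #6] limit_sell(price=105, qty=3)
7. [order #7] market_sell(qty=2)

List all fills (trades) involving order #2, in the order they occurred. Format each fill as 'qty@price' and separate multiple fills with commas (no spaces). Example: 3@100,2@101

Answer: 3@97

Derivation:
After op 1 [order #1] market_sell(qty=5): fills=none; bids=[-] asks=[-]
After op 2 [order #2] limit_sell(price=97, qty=3): fills=none; bids=[-] asks=[#2:3@97]
After op 3 [order #3] limit_buy(price=104, qty=5): fills=#3x#2:3@97; bids=[#3:2@104] asks=[-]
After op 4 [order #4] market_buy(qty=3): fills=none; bids=[#3:2@104] asks=[-]
After op 5 [order #5] limit_buy(price=101, qty=4): fills=none; bids=[#3:2@104 #5:4@101] asks=[-]
After op 6 [order #6] limit_sell(price=105, qty=3): fills=none; bids=[#3:2@104 #5:4@101] asks=[#6:3@105]
After op 7 [order #7] market_sell(qty=2): fills=#3x#7:2@104; bids=[#5:4@101] asks=[#6:3@105]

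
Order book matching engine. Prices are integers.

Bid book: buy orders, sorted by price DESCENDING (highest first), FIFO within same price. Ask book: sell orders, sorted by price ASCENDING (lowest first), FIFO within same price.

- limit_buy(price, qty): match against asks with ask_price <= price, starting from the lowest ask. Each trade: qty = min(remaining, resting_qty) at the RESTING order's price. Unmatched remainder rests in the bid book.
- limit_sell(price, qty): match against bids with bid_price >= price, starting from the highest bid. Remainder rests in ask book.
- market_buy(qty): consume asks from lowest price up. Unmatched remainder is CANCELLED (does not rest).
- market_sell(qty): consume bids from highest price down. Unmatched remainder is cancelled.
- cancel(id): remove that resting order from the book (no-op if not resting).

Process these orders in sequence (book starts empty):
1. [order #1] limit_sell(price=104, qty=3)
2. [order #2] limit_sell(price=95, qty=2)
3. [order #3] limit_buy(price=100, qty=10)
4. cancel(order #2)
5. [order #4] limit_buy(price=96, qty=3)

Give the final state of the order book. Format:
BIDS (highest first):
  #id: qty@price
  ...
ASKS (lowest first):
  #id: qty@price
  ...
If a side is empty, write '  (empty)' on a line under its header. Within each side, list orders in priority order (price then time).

After op 1 [order #1] limit_sell(price=104, qty=3): fills=none; bids=[-] asks=[#1:3@104]
After op 2 [order #2] limit_sell(price=95, qty=2): fills=none; bids=[-] asks=[#2:2@95 #1:3@104]
After op 3 [order #3] limit_buy(price=100, qty=10): fills=#3x#2:2@95; bids=[#3:8@100] asks=[#1:3@104]
After op 4 cancel(order #2): fills=none; bids=[#3:8@100] asks=[#1:3@104]
After op 5 [order #4] limit_buy(price=96, qty=3): fills=none; bids=[#3:8@100 #4:3@96] asks=[#1:3@104]

Answer: BIDS (highest first):
  #3: 8@100
  #4: 3@96
ASKS (lowest first):
  #1: 3@104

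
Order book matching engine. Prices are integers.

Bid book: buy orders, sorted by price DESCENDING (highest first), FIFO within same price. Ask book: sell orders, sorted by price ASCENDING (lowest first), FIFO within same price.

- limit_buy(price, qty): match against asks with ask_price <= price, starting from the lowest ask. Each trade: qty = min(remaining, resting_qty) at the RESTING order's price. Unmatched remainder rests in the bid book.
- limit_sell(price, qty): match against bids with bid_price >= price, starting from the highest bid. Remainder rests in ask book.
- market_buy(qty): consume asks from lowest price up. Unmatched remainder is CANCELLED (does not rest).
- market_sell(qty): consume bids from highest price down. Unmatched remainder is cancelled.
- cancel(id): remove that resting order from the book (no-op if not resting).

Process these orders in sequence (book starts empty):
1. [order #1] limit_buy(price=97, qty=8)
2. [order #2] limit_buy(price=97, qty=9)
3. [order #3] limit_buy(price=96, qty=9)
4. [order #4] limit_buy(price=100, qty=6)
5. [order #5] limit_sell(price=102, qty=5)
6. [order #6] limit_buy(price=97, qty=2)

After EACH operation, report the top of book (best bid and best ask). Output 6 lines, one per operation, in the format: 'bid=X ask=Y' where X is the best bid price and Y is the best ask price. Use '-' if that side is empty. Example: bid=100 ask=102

After op 1 [order #1] limit_buy(price=97, qty=8): fills=none; bids=[#1:8@97] asks=[-]
After op 2 [order #2] limit_buy(price=97, qty=9): fills=none; bids=[#1:8@97 #2:9@97] asks=[-]
After op 3 [order #3] limit_buy(price=96, qty=9): fills=none; bids=[#1:8@97 #2:9@97 #3:9@96] asks=[-]
After op 4 [order #4] limit_buy(price=100, qty=6): fills=none; bids=[#4:6@100 #1:8@97 #2:9@97 #3:9@96] asks=[-]
After op 5 [order #5] limit_sell(price=102, qty=5): fills=none; bids=[#4:6@100 #1:8@97 #2:9@97 #3:9@96] asks=[#5:5@102]
After op 6 [order #6] limit_buy(price=97, qty=2): fills=none; bids=[#4:6@100 #1:8@97 #2:9@97 #6:2@97 #3:9@96] asks=[#5:5@102]

Answer: bid=97 ask=-
bid=97 ask=-
bid=97 ask=-
bid=100 ask=-
bid=100 ask=102
bid=100 ask=102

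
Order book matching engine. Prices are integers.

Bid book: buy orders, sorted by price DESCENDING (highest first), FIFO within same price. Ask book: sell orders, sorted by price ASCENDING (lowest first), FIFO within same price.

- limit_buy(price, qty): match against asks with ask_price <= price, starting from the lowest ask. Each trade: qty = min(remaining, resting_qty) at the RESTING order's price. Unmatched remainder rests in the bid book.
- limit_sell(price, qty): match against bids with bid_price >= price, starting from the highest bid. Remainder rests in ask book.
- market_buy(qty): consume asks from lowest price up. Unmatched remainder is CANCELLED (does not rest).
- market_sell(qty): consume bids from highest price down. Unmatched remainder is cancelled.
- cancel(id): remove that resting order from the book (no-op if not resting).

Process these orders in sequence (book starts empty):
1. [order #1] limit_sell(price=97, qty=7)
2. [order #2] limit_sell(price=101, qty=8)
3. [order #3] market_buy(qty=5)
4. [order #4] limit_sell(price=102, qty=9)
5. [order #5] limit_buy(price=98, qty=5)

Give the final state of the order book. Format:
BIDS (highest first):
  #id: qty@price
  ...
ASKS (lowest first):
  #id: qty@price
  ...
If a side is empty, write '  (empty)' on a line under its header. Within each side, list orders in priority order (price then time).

Answer: BIDS (highest first):
  #5: 3@98
ASKS (lowest first):
  #2: 8@101
  #4: 9@102

Derivation:
After op 1 [order #1] limit_sell(price=97, qty=7): fills=none; bids=[-] asks=[#1:7@97]
After op 2 [order #2] limit_sell(price=101, qty=8): fills=none; bids=[-] asks=[#1:7@97 #2:8@101]
After op 3 [order #3] market_buy(qty=5): fills=#3x#1:5@97; bids=[-] asks=[#1:2@97 #2:8@101]
After op 4 [order #4] limit_sell(price=102, qty=9): fills=none; bids=[-] asks=[#1:2@97 #2:8@101 #4:9@102]
After op 5 [order #5] limit_buy(price=98, qty=5): fills=#5x#1:2@97; bids=[#5:3@98] asks=[#2:8@101 #4:9@102]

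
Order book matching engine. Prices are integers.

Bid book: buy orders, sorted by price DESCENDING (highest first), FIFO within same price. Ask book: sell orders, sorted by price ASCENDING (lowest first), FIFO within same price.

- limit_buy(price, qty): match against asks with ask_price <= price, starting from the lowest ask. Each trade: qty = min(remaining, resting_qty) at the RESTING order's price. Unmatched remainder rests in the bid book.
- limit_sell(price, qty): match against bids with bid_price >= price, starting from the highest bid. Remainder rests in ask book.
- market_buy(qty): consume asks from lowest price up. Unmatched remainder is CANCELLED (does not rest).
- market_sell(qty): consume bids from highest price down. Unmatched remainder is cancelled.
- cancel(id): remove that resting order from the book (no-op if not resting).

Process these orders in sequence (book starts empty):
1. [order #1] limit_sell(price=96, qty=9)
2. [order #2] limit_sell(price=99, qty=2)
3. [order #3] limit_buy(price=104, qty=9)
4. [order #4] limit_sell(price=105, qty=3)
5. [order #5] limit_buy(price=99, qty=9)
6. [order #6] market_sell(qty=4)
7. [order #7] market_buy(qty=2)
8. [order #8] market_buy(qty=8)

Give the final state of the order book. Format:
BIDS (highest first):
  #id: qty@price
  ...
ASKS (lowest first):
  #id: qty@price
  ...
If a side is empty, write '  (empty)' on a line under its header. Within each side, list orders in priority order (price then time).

Answer: BIDS (highest first):
  #5: 3@99
ASKS (lowest first):
  (empty)

Derivation:
After op 1 [order #1] limit_sell(price=96, qty=9): fills=none; bids=[-] asks=[#1:9@96]
After op 2 [order #2] limit_sell(price=99, qty=2): fills=none; bids=[-] asks=[#1:9@96 #2:2@99]
After op 3 [order #3] limit_buy(price=104, qty=9): fills=#3x#1:9@96; bids=[-] asks=[#2:2@99]
After op 4 [order #4] limit_sell(price=105, qty=3): fills=none; bids=[-] asks=[#2:2@99 #4:3@105]
After op 5 [order #5] limit_buy(price=99, qty=9): fills=#5x#2:2@99; bids=[#5:7@99] asks=[#4:3@105]
After op 6 [order #6] market_sell(qty=4): fills=#5x#6:4@99; bids=[#5:3@99] asks=[#4:3@105]
After op 7 [order #7] market_buy(qty=2): fills=#7x#4:2@105; bids=[#5:3@99] asks=[#4:1@105]
After op 8 [order #8] market_buy(qty=8): fills=#8x#4:1@105; bids=[#5:3@99] asks=[-]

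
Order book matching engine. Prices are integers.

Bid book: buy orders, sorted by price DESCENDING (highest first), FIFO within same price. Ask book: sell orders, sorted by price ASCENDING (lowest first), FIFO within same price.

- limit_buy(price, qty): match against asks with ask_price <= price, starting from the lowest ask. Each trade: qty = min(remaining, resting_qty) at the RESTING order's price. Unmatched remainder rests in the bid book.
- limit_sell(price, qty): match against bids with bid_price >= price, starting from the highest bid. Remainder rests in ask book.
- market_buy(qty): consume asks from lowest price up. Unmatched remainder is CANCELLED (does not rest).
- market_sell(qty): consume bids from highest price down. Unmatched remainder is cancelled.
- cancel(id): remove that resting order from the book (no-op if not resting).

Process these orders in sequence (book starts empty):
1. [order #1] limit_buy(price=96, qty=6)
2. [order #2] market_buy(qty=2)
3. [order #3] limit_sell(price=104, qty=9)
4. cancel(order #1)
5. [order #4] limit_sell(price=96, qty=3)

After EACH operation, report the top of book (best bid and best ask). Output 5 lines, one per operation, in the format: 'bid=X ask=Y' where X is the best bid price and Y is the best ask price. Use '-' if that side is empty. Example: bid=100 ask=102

Answer: bid=96 ask=-
bid=96 ask=-
bid=96 ask=104
bid=- ask=104
bid=- ask=96

Derivation:
After op 1 [order #1] limit_buy(price=96, qty=6): fills=none; bids=[#1:6@96] asks=[-]
After op 2 [order #2] market_buy(qty=2): fills=none; bids=[#1:6@96] asks=[-]
After op 3 [order #3] limit_sell(price=104, qty=9): fills=none; bids=[#1:6@96] asks=[#3:9@104]
After op 4 cancel(order #1): fills=none; bids=[-] asks=[#3:9@104]
After op 5 [order #4] limit_sell(price=96, qty=3): fills=none; bids=[-] asks=[#4:3@96 #3:9@104]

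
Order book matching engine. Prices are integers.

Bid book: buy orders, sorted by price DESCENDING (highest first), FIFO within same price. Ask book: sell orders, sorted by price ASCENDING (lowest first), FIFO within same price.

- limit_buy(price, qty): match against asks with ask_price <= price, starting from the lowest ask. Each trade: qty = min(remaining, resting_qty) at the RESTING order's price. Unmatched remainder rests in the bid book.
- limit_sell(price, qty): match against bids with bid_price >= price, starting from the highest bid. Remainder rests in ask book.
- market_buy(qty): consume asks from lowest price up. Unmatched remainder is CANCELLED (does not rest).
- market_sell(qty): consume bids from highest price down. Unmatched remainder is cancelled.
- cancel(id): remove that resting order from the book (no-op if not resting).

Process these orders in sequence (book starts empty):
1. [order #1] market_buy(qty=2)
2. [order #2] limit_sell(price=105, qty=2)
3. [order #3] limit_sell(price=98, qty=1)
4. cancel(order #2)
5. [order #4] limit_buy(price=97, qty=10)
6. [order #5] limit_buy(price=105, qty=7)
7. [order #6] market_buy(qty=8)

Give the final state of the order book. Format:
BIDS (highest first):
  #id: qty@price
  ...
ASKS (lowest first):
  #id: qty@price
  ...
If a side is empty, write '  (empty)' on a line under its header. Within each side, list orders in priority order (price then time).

Answer: BIDS (highest first):
  #5: 6@105
  #4: 10@97
ASKS (lowest first):
  (empty)

Derivation:
After op 1 [order #1] market_buy(qty=2): fills=none; bids=[-] asks=[-]
After op 2 [order #2] limit_sell(price=105, qty=2): fills=none; bids=[-] asks=[#2:2@105]
After op 3 [order #3] limit_sell(price=98, qty=1): fills=none; bids=[-] asks=[#3:1@98 #2:2@105]
After op 4 cancel(order #2): fills=none; bids=[-] asks=[#3:1@98]
After op 5 [order #4] limit_buy(price=97, qty=10): fills=none; bids=[#4:10@97] asks=[#3:1@98]
After op 6 [order #5] limit_buy(price=105, qty=7): fills=#5x#3:1@98; bids=[#5:6@105 #4:10@97] asks=[-]
After op 7 [order #6] market_buy(qty=8): fills=none; bids=[#5:6@105 #4:10@97] asks=[-]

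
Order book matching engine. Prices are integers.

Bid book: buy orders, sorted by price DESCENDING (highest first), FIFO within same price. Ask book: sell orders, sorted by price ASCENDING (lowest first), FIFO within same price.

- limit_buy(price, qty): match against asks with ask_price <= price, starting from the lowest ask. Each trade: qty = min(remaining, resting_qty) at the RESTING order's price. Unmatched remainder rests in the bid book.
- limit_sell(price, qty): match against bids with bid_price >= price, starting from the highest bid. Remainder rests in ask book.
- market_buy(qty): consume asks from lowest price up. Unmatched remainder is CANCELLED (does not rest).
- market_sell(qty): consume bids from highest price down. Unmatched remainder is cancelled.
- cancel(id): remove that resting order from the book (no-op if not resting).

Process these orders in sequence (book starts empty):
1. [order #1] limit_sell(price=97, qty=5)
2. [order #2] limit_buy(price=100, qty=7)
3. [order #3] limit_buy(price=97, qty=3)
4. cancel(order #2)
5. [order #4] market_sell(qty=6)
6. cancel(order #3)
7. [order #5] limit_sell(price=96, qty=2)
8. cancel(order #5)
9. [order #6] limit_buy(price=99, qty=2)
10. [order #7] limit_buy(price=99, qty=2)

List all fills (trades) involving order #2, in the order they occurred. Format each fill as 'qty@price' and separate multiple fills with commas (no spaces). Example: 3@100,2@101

Answer: 5@97

Derivation:
After op 1 [order #1] limit_sell(price=97, qty=5): fills=none; bids=[-] asks=[#1:5@97]
After op 2 [order #2] limit_buy(price=100, qty=7): fills=#2x#1:5@97; bids=[#2:2@100] asks=[-]
After op 3 [order #3] limit_buy(price=97, qty=3): fills=none; bids=[#2:2@100 #3:3@97] asks=[-]
After op 4 cancel(order #2): fills=none; bids=[#3:3@97] asks=[-]
After op 5 [order #4] market_sell(qty=6): fills=#3x#4:3@97; bids=[-] asks=[-]
After op 6 cancel(order #3): fills=none; bids=[-] asks=[-]
After op 7 [order #5] limit_sell(price=96, qty=2): fills=none; bids=[-] asks=[#5:2@96]
After op 8 cancel(order #5): fills=none; bids=[-] asks=[-]
After op 9 [order #6] limit_buy(price=99, qty=2): fills=none; bids=[#6:2@99] asks=[-]
After op 10 [order #7] limit_buy(price=99, qty=2): fills=none; bids=[#6:2@99 #7:2@99] asks=[-]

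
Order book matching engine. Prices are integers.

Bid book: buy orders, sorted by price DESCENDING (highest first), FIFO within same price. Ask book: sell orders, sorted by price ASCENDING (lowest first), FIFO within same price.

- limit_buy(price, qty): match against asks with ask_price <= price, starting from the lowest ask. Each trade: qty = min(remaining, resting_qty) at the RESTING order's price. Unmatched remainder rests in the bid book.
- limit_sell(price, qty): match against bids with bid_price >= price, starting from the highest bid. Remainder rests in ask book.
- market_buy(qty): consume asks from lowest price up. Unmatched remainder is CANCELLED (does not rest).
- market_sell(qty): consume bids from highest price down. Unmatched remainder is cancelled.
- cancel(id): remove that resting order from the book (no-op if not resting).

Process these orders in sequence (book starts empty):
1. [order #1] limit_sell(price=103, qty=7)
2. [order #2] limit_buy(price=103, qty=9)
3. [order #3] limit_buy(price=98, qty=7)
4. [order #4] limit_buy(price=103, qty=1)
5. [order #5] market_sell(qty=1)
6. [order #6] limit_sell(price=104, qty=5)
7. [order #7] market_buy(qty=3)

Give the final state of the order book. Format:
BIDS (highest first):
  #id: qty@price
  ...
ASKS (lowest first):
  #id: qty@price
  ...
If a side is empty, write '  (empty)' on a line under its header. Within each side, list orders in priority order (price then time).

Answer: BIDS (highest first):
  #2: 1@103
  #4: 1@103
  #3: 7@98
ASKS (lowest first):
  #6: 2@104

Derivation:
After op 1 [order #1] limit_sell(price=103, qty=7): fills=none; bids=[-] asks=[#1:7@103]
After op 2 [order #2] limit_buy(price=103, qty=9): fills=#2x#1:7@103; bids=[#2:2@103] asks=[-]
After op 3 [order #3] limit_buy(price=98, qty=7): fills=none; bids=[#2:2@103 #3:7@98] asks=[-]
After op 4 [order #4] limit_buy(price=103, qty=1): fills=none; bids=[#2:2@103 #4:1@103 #3:7@98] asks=[-]
After op 5 [order #5] market_sell(qty=1): fills=#2x#5:1@103; bids=[#2:1@103 #4:1@103 #3:7@98] asks=[-]
After op 6 [order #6] limit_sell(price=104, qty=5): fills=none; bids=[#2:1@103 #4:1@103 #3:7@98] asks=[#6:5@104]
After op 7 [order #7] market_buy(qty=3): fills=#7x#6:3@104; bids=[#2:1@103 #4:1@103 #3:7@98] asks=[#6:2@104]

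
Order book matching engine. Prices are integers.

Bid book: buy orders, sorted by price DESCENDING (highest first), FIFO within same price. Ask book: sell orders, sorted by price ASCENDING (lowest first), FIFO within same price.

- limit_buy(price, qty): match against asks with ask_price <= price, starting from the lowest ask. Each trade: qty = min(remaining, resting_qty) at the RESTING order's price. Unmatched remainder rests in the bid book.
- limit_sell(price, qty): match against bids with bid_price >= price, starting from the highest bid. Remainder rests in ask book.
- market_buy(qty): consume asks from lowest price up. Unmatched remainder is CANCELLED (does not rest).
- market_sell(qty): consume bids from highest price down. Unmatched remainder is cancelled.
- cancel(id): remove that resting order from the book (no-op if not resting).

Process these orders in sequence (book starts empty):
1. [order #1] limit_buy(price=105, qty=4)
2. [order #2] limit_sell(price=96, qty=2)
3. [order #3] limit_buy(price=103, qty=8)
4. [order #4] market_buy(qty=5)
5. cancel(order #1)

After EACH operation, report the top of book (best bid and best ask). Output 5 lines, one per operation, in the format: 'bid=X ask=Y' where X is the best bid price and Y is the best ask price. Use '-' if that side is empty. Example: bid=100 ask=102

After op 1 [order #1] limit_buy(price=105, qty=4): fills=none; bids=[#1:4@105] asks=[-]
After op 2 [order #2] limit_sell(price=96, qty=2): fills=#1x#2:2@105; bids=[#1:2@105] asks=[-]
After op 3 [order #3] limit_buy(price=103, qty=8): fills=none; bids=[#1:2@105 #3:8@103] asks=[-]
After op 4 [order #4] market_buy(qty=5): fills=none; bids=[#1:2@105 #3:8@103] asks=[-]
After op 5 cancel(order #1): fills=none; bids=[#3:8@103] asks=[-]

Answer: bid=105 ask=-
bid=105 ask=-
bid=105 ask=-
bid=105 ask=-
bid=103 ask=-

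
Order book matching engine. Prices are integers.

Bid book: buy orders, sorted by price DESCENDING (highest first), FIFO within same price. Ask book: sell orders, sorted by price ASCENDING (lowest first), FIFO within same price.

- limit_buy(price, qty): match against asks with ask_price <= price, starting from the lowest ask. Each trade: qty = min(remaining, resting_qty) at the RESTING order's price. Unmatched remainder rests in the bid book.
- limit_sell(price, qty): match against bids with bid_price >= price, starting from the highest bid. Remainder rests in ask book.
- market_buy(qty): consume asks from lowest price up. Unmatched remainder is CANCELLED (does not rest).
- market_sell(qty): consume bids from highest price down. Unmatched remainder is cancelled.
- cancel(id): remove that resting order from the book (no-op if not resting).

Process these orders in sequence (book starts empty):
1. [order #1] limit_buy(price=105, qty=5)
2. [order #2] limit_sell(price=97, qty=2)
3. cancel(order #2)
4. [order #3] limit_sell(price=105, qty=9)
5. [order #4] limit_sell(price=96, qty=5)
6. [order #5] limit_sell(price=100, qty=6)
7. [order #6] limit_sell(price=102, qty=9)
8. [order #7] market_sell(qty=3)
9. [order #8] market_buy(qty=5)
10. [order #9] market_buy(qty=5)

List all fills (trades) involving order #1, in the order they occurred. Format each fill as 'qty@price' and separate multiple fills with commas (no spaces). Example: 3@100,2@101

Answer: 2@105,3@105

Derivation:
After op 1 [order #1] limit_buy(price=105, qty=5): fills=none; bids=[#1:5@105] asks=[-]
After op 2 [order #2] limit_sell(price=97, qty=2): fills=#1x#2:2@105; bids=[#1:3@105] asks=[-]
After op 3 cancel(order #2): fills=none; bids=[#1:3@105] asks=[-]
After op 4 [order #3] limit_sell(price=105, qty=9): fills=#1x#3:3@105; bids=[-] asks=[#3:6@105]
After op 5 [order #4] limit_sell(price=96, qty=5): fills=none; bids=[-] asks=[#4:5@96 #3:6@105]
After op 6 [order #5] limit_sell(price=100, qty=6): fills=none; bids=[-] asks=[#4:5@96 #5:6@100 #3:6@105]
After op 7 [order #6] limit_sell(price=102, qty=9): fills=none; bids=[-] asks=[#4:5@96 #5:6@100 #6:9@102 #3:6@105]
After op 8 [order #7] market_sell(qty=3): fills=none; bids=[-] asks=[#4:5@96 #5:6@100 #6:9@102 #3:6@105]
After op 9 [order #8] market_buy(qty=5): fills=#8x#4:5@96; bids=[-] asks=[#5:6@100 #6:9@102 #3:6@105]
After op 10 [order #9] market_buy(qty=5): fills=#9x#5:5@100; bids=[-] asks=[#5:1@100 #6:9@102 #3:6@105]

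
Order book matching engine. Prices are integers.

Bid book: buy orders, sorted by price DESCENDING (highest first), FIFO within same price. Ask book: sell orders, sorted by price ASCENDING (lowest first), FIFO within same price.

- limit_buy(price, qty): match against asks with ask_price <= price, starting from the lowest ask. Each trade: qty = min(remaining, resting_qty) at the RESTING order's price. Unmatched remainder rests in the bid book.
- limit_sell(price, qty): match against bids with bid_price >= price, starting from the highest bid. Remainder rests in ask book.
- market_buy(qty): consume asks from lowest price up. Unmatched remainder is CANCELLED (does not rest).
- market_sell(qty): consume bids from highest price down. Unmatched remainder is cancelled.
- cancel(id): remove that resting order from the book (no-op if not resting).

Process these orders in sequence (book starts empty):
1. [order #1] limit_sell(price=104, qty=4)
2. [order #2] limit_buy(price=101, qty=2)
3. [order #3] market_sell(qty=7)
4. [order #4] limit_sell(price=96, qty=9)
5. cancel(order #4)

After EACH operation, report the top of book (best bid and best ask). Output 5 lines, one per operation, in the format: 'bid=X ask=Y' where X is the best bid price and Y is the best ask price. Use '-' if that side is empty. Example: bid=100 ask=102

Answer: bid=- ask=104
bid=101 ask=104
bid=- ask=104
bid=- ask=96
bid=- ask=104

Derivation:
After op 1 [order #1] limit_sell(price=104, qty=4): fills=none; bids=[-] asks=[#1:4@104]
After op 2 [order #2] limit_buy(price=101, qty=2): fills=none; bids=[#2:2@101] asks=[#1:4@104]
After op 3 [order #3] market_sell(qty=7): fills=#2x#3:2@101; bids=[-] asks=[#1:4@104]
After op 4 [order #4] limit_sell(price=96, qty=9): fills=none; bids=[-] asks=[#4:9@96 #1:4@104]
After op 5 cancel(order #4): fills=none; bids=[-] asks=[#1:4@104]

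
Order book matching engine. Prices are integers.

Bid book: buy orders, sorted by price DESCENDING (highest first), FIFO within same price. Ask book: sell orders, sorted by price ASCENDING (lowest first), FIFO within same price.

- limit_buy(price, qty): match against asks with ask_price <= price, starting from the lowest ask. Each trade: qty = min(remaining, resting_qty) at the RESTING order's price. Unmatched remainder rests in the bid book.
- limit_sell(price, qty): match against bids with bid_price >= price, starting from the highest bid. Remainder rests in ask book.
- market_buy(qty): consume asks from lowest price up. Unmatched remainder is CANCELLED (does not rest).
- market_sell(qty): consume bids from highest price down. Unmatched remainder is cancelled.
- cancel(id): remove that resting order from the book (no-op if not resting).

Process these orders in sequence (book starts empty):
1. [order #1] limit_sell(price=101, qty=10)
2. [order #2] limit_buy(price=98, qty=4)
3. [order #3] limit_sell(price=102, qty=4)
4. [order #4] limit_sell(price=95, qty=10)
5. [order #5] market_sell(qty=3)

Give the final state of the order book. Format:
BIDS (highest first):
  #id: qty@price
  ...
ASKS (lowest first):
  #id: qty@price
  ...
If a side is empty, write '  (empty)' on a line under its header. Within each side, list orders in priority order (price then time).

Answer: BIDS (highest first):
  (empty)
ASKS (lowest first):
  #4: 6@95
  #1: 10@101
  #3: 4@102

Derivation:
After op 1 [order #1] limit_sell(price=101, qty=10): fills=none; bids=[-] asks=[#1:10@101]
After op 2 [order #2] limit_buy(price=98, qty=4): fills=none; bids=[#2:4@98] asks=[#1:10@101]
After op 3 [order #3] limit_sell(price=102, qty=4): fills=none; bids=[#2:4@98] asks=[#1:10@101 #3:4@102]
After op 4 [order #4] limit_sell(price=95, qty=10): fills=#2x#4:4@98; bids=[-] asks=[#4:6@95 #1:10@101 #3:4@102]
After op 5 [order #5] market_sell(qty=3): fills=none; bids=[-] asks=[#4:6@95 #1:10@101 #3:4@102]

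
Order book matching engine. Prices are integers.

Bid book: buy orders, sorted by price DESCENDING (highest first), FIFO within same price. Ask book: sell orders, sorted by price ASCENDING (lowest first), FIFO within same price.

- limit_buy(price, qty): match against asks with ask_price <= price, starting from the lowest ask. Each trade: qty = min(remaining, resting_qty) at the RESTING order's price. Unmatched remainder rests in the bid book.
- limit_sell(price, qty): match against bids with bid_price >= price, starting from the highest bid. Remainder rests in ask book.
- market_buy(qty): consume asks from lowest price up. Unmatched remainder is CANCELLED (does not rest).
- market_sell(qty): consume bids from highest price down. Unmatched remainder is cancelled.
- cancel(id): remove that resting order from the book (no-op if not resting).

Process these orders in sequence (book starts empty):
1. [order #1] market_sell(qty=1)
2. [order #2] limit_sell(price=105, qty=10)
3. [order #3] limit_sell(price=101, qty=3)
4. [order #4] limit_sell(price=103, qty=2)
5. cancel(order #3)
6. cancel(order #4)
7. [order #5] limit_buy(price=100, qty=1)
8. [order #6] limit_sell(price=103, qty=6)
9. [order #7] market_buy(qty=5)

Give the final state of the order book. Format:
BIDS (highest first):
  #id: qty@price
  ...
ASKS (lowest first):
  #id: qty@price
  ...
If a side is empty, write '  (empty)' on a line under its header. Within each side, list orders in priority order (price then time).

After op 1 [order #1] market_sell(qty=1): fills=none; bids=[-] asks=[-]
After op 2 [order #2] limit_sell(price=105, qty=10): fills=none; bids=[-] asks=[#2:10@105]
After op 3 [order #3] limit_sell(price=101, qty=3): fills=none; bids=[-] asks=[#3:3@101 #2:10@105]
After op 4 [order #4] limit_sell(price=103, qty=2): fills=none; bids=[-] asks=[#3:3@101 #4:2@103 #2:10@105]
After op 5 cancel(order #3): fills=none; bids=[-] asks=[#4:2@103 #2:10@105]
After op 6 cancel(order #4): fills=none; bids=[-] asks=[#2:10@105]
After op 7 [order #5] limit_buy(price=100, qty=1): fills=none; bids=[#5:1@100] asks=[#2:10@105]
After op 8 [order #6] limit_sell(price=103, qty=6): fills=none; bids=[#5:1@100] asks=[#6:6@103 #2:10@105]
After op 9 [order #7] market_buy(qty=5): fills=#7x#6:5@103; bids=[#5:1@100] asks=[#6:1@103 #2:10@105]

Answer: BIDS (highest first):
  #5: 1@100
ASKS (lowest first):
  #6: 1@103
  #2: 10@105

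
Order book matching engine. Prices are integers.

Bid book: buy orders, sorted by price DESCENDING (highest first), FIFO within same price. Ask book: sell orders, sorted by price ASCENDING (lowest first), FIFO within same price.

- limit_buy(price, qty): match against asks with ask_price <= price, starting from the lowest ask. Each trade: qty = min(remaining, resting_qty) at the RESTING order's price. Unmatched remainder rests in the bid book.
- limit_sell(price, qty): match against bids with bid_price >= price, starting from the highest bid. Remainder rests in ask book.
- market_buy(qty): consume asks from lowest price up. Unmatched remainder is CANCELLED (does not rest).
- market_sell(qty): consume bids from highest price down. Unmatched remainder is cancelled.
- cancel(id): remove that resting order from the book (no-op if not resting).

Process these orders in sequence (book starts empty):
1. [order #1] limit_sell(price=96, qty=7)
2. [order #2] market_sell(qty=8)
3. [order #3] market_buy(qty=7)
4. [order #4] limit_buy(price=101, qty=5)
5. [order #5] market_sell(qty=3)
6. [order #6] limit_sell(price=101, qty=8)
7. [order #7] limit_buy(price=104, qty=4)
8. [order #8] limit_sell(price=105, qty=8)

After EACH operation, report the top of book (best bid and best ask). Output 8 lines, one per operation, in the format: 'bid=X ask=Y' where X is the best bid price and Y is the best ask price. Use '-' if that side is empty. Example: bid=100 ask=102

After op 1 [order #1] limit_sell(price=96, qty=7): fills=none; bids=[-] asks=[#1:7@96]
After op 2 [order #2] market_sell(qty=8): fills=none; bids=[-] asks=[#1:7@96]
After op 3 [order #3] market_buy(qty=7): fills=#3x#1:7@96; bids=[-] asks=[-]
After op 4 [order #4] limit_buy(price=101, qty=5): fills=none; bids=[#4:5@101] asks=[-]
After op 5 [order #5] market_sell(qty=3): fills=#4x#5:3@101; bids=[#4:2@101] asks=[-]
After op 6 [order #6] limit_sell(price=101, qty=8): fills=#4x#6:2@101; bids=[-] asks=[#6:6@101]
After op 7 [order #7] limit_buy(price=104, qty=4): fills=#7x#6:4@101; bids=[-] asks=[#6:2@101]
After op 8 [order #8] limit_sell(price=105, qty=8): fills=none; bids=[-] asks=[#6:2@101 #8:8@105]

Answer: bid=- ask=96
bid=- ask=96
bid=- ask=-
bid=101 ask=-
bid=101 ask=-
bid=- ask=101
bid=- ask=101
bid=- ask=101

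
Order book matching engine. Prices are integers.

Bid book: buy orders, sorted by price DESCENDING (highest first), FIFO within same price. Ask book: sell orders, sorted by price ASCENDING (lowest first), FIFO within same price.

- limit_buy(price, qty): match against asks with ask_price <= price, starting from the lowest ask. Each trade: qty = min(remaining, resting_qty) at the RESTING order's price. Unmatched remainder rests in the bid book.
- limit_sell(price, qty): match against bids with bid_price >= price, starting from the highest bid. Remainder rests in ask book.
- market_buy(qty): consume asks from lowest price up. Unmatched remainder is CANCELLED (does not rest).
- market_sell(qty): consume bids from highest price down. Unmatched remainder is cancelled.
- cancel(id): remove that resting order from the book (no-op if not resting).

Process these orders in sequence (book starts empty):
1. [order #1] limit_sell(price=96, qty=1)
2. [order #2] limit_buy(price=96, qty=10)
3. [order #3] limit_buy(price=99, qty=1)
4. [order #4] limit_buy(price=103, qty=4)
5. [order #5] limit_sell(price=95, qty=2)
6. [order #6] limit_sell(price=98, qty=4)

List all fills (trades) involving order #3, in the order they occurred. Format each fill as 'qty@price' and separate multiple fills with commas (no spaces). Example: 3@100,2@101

After op 1 [order #1] limit_sell(price=96, qty=1): fills=none; bids=[-] asks=[#1:1@96]
After op 2 [order #2] limit_buy(price=96, qty=10): fills=#2x#1:1@96; bids=[#2:9@96] asks=[-]
After op 3 [order #3] limit_buy(price=99, qty=1): fills=none; bids=[#3:1@99 #2:9@96] asks=[-]
After op 4 [order #4] limit_buy(price=103, qty=4): fills=none; bids=[#4:4@103 #3:1@99 #2:9@96] asks=[-]
After op 5 [order #5] limit_sell(price=95, qty=2): fills=#4x#5:2@103; bids=[#4:2@103 #3:1@99 #2:9@96] asks=[-]
After op 6 [order #6] limit_sell(price=98, qty=4): fills=#4x#6:2@103 #3x#6:1@99; bids=[#2:9@96] asks=[#6:1@98]

Answer: 1@99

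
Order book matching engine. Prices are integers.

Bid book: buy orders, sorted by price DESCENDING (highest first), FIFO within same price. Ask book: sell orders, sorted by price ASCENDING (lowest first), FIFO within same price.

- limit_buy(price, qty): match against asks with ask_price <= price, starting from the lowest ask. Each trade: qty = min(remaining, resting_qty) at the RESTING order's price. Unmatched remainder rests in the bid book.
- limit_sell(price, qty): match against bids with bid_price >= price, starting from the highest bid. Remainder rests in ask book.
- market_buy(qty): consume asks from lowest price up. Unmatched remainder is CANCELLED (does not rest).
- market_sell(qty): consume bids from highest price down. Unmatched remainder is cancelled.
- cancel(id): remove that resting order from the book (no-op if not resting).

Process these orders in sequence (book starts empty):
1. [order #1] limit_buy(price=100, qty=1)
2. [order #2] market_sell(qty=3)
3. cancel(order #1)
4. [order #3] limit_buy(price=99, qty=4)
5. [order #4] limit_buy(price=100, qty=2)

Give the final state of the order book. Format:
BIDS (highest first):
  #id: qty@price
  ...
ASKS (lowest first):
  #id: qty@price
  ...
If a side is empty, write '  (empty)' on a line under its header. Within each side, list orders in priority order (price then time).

After op 1 [order #1] limit_buy(price=100, qty=1): fills=none; bids=[#1:1@100] asks=[-]
After op 2 [order #2] market_sell(qty=3): fills=#1x#2:1@100; bids=[-] asks=[-]
After op 3 cancel(order #1): fills=none; bids=[-] asks=[-]
After op 4 [order #3] limit_buy(price=99, qty=4): fills=none; bids=[#3:4@99] asks=[-]
After op 5 [order #4] limit_buy(price=100, qty=2): fills=none; bids=[#4:2@100 #3:4@99] asks=[-]

Answer: BIDS (highest first):
  #4: 2@100
  #3: 4@99
ASKS (lowest first):
  (empty)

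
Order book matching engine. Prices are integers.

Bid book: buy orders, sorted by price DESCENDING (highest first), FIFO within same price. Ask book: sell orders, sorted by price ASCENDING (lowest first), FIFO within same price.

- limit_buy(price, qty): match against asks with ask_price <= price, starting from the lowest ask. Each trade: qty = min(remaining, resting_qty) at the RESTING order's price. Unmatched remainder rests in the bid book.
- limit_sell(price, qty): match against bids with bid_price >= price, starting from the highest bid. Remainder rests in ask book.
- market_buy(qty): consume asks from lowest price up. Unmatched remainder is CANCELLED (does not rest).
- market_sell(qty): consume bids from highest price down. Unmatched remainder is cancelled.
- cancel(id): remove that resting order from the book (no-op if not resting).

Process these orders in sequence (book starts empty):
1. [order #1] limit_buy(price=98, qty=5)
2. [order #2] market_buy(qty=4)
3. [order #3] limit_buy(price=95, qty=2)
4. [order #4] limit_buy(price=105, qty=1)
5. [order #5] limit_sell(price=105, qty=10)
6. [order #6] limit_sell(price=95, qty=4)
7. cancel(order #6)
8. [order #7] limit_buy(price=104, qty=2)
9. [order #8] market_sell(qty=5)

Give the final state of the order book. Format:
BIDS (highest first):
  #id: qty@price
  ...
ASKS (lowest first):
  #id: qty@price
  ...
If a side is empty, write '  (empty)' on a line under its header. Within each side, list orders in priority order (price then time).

After op 1 [order #1] limit_buy(price=98, qty=5): fills=none; bids=[#1:5@98] asks=[-]
After op 2 [order #2] market_buy(qty=4): fills=none; bids=[#1:5@98] asks=[-]
After op 3 [order #3] limit_buy(price=95, qty=2): fills=none; bids=[#1:5@98 #3:2@95] asks=[-]
After op 4 [order #4] limit_buy(price=105, qty=1): fills=none; bids=[#4:1@105 #1:5@98 #3:2@95] asks=[-]
After op 5 [order #5] limit_sell(price=105, qty=10): fills=#4x#5:1@105; bids=[#1:5@98 #3:2@95] asks=[#5:9@105]
After op 6 [order #6] limit_sell(price=95, qty=4): fills=#1x#6:4@98; bids=[#1:1@98 #3:2@95] asks=[#5:9@105]
After op 7 cancel(order #6): fills=none; bids=[#1:1@98 #3:2@95] asks=[#5:9@105]
After op 8 [order #7] limit_buy(price=104, qty=2): fills=none; bids=[#7:2@104 #1:1@98 #3:2@95] asks=[#5:9@105]
After op 9 [order #8] market_sell(qty=5): fills=#7x#8:2@104 #1x#8:1@98 #3x#8:2@95; bids=[-] asks=[#5:9@105]

Answer: BIDS (highest first):
  (empty)
ASKS (lowest first):
  #5: 9@105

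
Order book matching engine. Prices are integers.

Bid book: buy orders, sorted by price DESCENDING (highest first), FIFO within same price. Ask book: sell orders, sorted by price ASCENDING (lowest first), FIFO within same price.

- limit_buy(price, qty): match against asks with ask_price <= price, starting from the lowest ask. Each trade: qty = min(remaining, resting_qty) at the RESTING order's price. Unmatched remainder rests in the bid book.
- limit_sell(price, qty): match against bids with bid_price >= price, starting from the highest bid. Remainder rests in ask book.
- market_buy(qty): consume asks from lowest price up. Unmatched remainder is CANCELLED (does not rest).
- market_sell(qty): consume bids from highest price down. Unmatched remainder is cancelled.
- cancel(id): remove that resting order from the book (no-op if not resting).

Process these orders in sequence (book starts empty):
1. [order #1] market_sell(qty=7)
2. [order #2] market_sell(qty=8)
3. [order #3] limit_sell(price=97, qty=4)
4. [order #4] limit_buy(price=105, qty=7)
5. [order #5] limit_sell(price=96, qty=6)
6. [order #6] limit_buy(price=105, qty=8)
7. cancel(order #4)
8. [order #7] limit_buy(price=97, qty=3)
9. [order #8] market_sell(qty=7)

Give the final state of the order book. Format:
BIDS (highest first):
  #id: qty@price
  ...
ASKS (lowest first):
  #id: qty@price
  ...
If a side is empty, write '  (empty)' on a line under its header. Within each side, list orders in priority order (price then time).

Answer: BIDS (highest first):
  #7: 1@97
ASKS (lowest first):
  (empty)

Derivation:
After op 1 [order #1] market_sell(qty=7): fills=none; bids=[-] asks=[-]
After op 2 [order #2] market_sell(qty=8): fills=none; bids=[-] asks=[-]
After op 3 [order #3] limit_sell(price=97, qty=4): fills=none; bids=[-] asks=[#3:4@97]
After op 4 [order #4] limit_buy(price=105, qty=7): fills=#4x#3:4@97; bids=[#4:3@105] asks=[-]
After op 5 [order #5] limit_sell(price=96, qty=6): fills=#4x#5:3@105; bids=[-] asks=[#5:3@96]
After op 6 [order #6] limit_buy(price=105, qty=8): fills=#6x#5:3@96; bids=[#6:5@105] asks=[-]
After op 7 cancel(order #4): fills=none; bids=[#6:5@105] asks=[-]
After op 8 [order #7] limit_buy(price=97, qty=3): fills=none; bids=[#6:5@105 #7:3@97] asks=[-]
After op 9 [order #8] market_sell(qty=7): fills=#6x#8:5@105 #7x#8:2@97; bids=[#7:1@97] asks=[-]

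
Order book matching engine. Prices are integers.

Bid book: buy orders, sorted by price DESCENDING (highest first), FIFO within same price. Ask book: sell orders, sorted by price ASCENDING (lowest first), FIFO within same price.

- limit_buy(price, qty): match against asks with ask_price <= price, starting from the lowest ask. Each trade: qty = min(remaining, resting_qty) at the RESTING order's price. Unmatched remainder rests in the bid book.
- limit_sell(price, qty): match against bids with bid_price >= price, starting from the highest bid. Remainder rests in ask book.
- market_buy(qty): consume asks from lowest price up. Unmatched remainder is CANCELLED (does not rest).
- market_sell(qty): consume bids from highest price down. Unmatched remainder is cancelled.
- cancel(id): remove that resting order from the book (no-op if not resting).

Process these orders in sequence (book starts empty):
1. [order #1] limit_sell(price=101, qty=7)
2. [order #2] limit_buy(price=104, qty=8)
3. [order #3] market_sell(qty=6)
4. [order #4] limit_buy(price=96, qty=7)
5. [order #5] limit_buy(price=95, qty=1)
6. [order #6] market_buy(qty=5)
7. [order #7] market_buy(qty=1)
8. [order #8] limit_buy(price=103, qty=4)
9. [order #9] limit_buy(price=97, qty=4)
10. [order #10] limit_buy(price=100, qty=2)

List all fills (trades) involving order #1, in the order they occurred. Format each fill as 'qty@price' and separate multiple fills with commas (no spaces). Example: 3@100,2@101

After op 1 [order #1] limit_sell(price=101, qty=7): fills=none; bids=[-] asks=[#1:7@101]
After op 2 [order #2] limit_buy(price=104, qty=8): fills=#2x#1:7@101; bids=[#2:1@104] asks=[-]
After op 3 [order #3] market_sell(qty=6): fills=#2x#3:1@104; bids=[-] asks=[-]
After op 4 [order #4] limit_buy(price=96, qty=7): fills=none; bids=[#4:7@96] asks=[-]
After op 5 [order #5] limit_buy(price=95, qty=1): fills=none; bids=[#4:7@96 #5:1@95] asks=[-]
After op 6 [order #6] market_buy(qty=5): fills=none; bids=[#4:7@96 #5:1@95] asks=[-]
After op 7 [order #7] market_buy(qty=1): fills=none; bids=[#4:7@96 #5:1@95] asks=[-]
After op 8 [order #8] limit_buy(price=103, qty=4): fills=none; bids=[#8:4@103 #4:7@96 #5:1@95] asks=[-]
After op 9 [order #9] limit_buy(price=97, qty=4): fills=none; bids=[#8:4@103 #9:4@97 #4:7@96 #5:1@95] asks=[-]
After op 10 [order #10] limit_buy(price=100, qty=2): fills=none; bids=[#8:4@103 #10:2@100 #9:4@97 #4:7@96 #5:1@95] asks=[-]

Answer: 7@101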